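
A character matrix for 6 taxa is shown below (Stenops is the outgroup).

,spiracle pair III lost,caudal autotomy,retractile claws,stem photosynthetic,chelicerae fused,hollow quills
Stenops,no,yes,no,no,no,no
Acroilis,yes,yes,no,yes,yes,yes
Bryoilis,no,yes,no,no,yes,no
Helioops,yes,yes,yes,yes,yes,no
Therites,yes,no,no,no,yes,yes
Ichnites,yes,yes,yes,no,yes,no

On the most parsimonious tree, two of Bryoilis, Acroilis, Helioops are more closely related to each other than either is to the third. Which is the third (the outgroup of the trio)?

Bryoilis

Character polarity is set by the outgroup: the derived state is whichever differs from the outgroup's state, so for caudal autotomy the derived state is 'no', and for the remaining characters it is 'yes'.
spiracle pair III lost: derived state 'yes' in Acroilis, Helioops, Ichnites, and Therites only — synapomorphy for {Acroilis, Helioops, Ichnites, Therites}.
caudal autotomy (derived state 'no') is unique to Therites (autapomorphy; uninformative for grouping).
Only Helioops and Ichnites show the derived state 'yes' for retractile claws, supporting them as a clade.
stem photosynthetic (state 'yes') occurs in Acroilis and Helioops but conflicts with the nesting implied by the other characters — most parsimoniously interpreted as homoplasy.
chelicerae fused (derived state 'yes') is shared by all ingroup taxa — unites the whole ingroup.
hollow quills (derived state 'yes') is shared by Acroilis and Therites — a synapomorphy uniting that clade.
Most parsimonious ingroup topology: (((Acroilis,Therites),(Helioops,Ichnites)),Bryoilis).
Helioops and Acroilis share a more recent common ancestor with each other than either does with Bryoilis, so Bryoilis is the least closely related of the three.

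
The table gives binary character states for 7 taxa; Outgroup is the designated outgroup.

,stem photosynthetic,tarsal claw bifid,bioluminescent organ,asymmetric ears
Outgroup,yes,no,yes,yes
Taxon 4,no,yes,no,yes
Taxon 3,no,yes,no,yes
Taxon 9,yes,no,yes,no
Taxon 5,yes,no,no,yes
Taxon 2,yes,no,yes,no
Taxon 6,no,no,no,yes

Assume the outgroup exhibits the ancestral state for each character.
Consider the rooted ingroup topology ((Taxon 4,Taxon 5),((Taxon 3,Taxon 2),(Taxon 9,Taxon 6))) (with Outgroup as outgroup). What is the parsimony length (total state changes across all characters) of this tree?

Map each character onto ((Taxon 4,Taxon 5),((Taxon 3,Taxon 2),(Taxon 9,Taxon 6))) (rooted by Outgroup) and count the minimum state changes it requires (Fitch parsimony):
stem photosynthetic: 3; tarsal claw bifid: 2; bioluminescent organ: 3; asymmetric ears: 2.
Total tree length = 10.

10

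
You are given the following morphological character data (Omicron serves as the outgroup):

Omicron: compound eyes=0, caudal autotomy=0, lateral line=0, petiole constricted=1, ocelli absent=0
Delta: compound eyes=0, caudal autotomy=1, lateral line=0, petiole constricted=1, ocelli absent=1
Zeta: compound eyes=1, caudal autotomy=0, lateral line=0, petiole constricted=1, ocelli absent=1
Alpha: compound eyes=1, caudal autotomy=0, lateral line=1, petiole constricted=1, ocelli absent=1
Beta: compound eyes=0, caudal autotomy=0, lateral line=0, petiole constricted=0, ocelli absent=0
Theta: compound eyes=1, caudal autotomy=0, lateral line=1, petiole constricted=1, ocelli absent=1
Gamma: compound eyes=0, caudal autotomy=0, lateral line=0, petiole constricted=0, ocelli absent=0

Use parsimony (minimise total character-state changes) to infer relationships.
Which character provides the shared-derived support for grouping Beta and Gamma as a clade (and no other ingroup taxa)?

petiole constricted

Character polarity is set by the outgroup: the derived state is whichever differs from the outgroup's state, so for petiole constricted the derived state is '0', and for the remaining characters it is '1'.
compound eyes: derived state '1' in Alpha, Theta, and Zeta only — synapomorphy for {Alpha, Theta, Zeta}.
caudal autotomy: derived state '1' in Delta only — an autapomorphy, so it tells us nothing about relationships among taxa.
lateral line: derived state '1' in Alpha and Theta only — synapomorphy for {Alpha, Theta}.
petiole constricted (derived state '0') is shared by Beta and Gamma — a synapomorphy uniting that clade.
ocelli absent (derived state '1') is shared by Alpha, Delta, Theta, and Zeta — a synapomorphy uniting that clade.
Most parsimonious ingroup topology: ((Delta,(Zeta,(Alpha,Theta))),(Beta,Gamma)).
The clade {Beta, Gamma} is supported by petiole constricted: its derived state '0' occurs in exactly those taxa and in no other taxon (including the outgroup).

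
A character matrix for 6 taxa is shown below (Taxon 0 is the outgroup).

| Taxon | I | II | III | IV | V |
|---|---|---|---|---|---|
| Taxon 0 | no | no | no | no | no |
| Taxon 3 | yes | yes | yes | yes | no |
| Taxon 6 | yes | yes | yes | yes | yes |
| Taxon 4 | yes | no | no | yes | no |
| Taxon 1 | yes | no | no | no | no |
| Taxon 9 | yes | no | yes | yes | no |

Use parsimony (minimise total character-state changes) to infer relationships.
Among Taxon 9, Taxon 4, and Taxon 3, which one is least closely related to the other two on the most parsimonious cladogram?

The outgroup has state 'no' for every character, so 'yes' is the derived state throughout.
All ingroup taxa share the derived state 'yes' for I; it defines the ingroup but does not resolve relationships within it.
II: derived state 'yes' in Taxon 3 and Taxon 6 only — synapomorphy for {Taxon 3, Taxon 6}.
III: derived state 'yes' in Taxon 3, Taxon 6, and Taxon 9 only — synapomorphy for {Taxon 3, Taxon 6, Taxon 9}.
Only Taxon 3, Taxon 4, Taxon 6, and Taxon 9 show the derived state 'yes' for IV, supporting them as a clade.
V (derived state 'yes') is unique to Taxon 6 (autapomorphy; uninformative for grouping).
Most parsimonious ingroup topology: ((((Taxon 3,Taxon 6),Taxon 9),Taxon 4),Taxon 1).
Taxon 9 and Taxon 3 share a more recent common ancestor with each other than either does with Taxon 4, so Taxon 4 is the least closely related of the three.

Taxon 4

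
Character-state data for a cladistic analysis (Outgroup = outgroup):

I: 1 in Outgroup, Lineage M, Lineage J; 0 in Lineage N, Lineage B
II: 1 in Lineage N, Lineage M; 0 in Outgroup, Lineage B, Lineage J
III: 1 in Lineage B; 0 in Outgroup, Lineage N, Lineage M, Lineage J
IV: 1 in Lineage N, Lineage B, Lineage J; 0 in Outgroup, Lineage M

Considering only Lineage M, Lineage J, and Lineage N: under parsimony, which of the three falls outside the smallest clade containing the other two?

Character polarity is set by the outgroup: the derived state is whichever differs from the outgroup's state, so for I the derived state is '0', and for the remaining characters it is '1'.
I: derived state '0' in Lineage B and Lineage N only — synapomorphy for {Lineage B, Lineage N}.
II (state '1') occurs in Lineage M and Lineage N but conflicts with the nesting implied by the other characters — most parsimoniously interpreted as homoplasy.
III: derived state '1' in Lineage B only — an autapomorphy, so it tells us nothing about relationships among taxa.
IV: derived state '1' in Lineage B, Lineage J, and Lineage N only — synapomorphy for {Lineage B, Lineage J, Lineage N}.
Most parsimonious ingroup topology: (((Lineage N,Lineage B),Lineage J),Lineage M).
Lineage N and Lineage J share a more recent common ancestor with each other than either does with Lineage M, so Lineage M is the least closely related of the three.

Lineage M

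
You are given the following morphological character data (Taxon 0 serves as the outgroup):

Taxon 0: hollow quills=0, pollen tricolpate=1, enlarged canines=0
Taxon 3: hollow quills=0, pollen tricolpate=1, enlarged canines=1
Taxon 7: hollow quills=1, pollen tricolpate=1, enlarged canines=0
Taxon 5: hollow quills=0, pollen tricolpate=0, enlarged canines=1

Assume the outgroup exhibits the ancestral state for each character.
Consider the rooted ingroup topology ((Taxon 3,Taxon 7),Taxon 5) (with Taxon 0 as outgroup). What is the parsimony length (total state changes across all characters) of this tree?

4

Map each character onto ((Taxon 3,Taxon 7),Taxon 5) (rooted by Taxon 0) and count the minimum state changes it requires (Fitch parsimony):
hollow quills: 1; pollen tricolpate: 1; enlarged canines: 2.
Total tree length = 4.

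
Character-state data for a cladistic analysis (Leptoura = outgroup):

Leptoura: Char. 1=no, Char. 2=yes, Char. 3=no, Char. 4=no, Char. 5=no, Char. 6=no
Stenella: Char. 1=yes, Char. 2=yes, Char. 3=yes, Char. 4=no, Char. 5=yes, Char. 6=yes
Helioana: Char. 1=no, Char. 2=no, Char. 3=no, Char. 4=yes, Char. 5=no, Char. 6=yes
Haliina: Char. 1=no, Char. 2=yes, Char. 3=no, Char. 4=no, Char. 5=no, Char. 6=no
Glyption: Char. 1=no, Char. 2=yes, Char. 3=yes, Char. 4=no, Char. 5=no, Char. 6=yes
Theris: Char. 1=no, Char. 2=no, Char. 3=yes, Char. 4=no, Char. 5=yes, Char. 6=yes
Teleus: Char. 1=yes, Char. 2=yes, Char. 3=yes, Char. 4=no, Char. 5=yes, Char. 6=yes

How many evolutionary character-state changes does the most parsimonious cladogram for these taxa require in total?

Character polarity is set by the outgroup: the derived state is whichever differs from the outgroup's state, so for Char. 2 the derived state is 'no', and for the remaining characters it is 'yes'.
Char. 1 (derived state 'yes') is shared by Stenella and Teleus — a synapomorphy uniting that clade.
Char. 2 groups Helioana and Theris, which is incompatible with the clades supported by the remaining characters; treating it as convergent (homoplasy) costs fewer steps than any alternative tree.
Char. 3: derived state 'yes' in Glyption, Stenella, Teleus, and Theris only — synapomorphy for {Glyption, Stenella, Teleus, Theris}.
Char. 4: derived state 'yes' in Helioana only — an autapomorphy, so it tells us nothing about relationships among taxa.
Only Stenella, Teleus, and Theris show the derived state 'yes' for Char. 5, supporting them as a clade.
Only Glyption, Helioana, Stenella, Teleus, and Theris show the derived state 'yes' for Char. 6, supporting them as a clade.
Most parsimonious ingroup topology: (((((Stenella,Teleus),Theris),Glyption),Helioana),Haliina).
Changes per character on this tree: Char. 1: 1; Char. 2: 2; Char. 3: 1; Char. 4: 1; Char. 5: 1; Char. 6: 1.
Total = 7.

7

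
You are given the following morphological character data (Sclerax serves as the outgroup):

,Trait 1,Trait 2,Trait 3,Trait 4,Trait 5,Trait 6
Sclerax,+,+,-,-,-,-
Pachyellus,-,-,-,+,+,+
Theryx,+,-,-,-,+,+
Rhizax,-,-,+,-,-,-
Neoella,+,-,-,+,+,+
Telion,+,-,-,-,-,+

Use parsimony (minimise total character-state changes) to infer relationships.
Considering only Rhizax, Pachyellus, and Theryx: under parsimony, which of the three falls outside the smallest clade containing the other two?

Rhizax

Character polarity is set by the outgroup: the derived state is whichever differs from the outgroup's state, so for Trait 1, Trait 2 the derived state is '-', and for the remaining characters it is '+'.
Trait 1 (state '-') occurs in Pachyellus and Rhizax but conflicts with the nesting implied by the other characters — most parsimoniously interpreted as homoplasy.
Trait 2 (derived state '-') is shared by all ingroup taxa — unites the whole ingroup.
Trait 3: derived state '+' in Rhizax only — an autapomorphy, so it tells us nothing about relationships among taxa.
Trait 4 (derived state '+') is shared by Neoella and Pachyellus — a synapomorphy uniting that clade.
Trait 5: derived state '+' in Neoella, Pachyellus, and Theryx only — synapomorphy for {Neoella, Pachyellus, Theryx}.
Trait 6: derived state '+' in Neoella, Pachyellus, Telion, and Theryx only — synapomorphy for {Neoella, Pachyellus, Telion, Theryx}.
Most parsimonious ingroup topology: ((((Pachyellus,Neoella),Theryx),Telion),Rhizax).
Pachyellus and Theryx share a more recent common ancestor with each other than either does with Rhizax, so Rhizax is the least closely related of the three.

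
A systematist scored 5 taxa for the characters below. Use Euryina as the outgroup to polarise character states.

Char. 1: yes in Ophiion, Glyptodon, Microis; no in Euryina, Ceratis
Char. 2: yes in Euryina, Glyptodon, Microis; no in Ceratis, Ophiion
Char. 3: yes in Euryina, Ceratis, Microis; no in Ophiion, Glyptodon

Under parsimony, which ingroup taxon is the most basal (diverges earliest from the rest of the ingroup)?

Character polarity is set by the outgroup: the derived state is whichever differs from the outgroup's state, so for Char. 2, Char. 3 the derived state is 'no', and for the remaining characters it is 'yes'.
Only Glyptodon, Microis, and Ophiion show the derived state 'yes' for Char. 1, supporting them as a clade.
Char. 2 (state 'no') occurs in Ceratis and Ophiion but conflicts with the nesting implied by the other characters — most parsimoniously interpreted as homoplasy.
Char. 3: derived state 'no' in Glyptodon and Ophiion only — synapomorphy for {Glyptodon, Ophiion}.
Most parsimonious ingroup topology: (Ceratis,((Ophiion,Glyptodon),Microis)).
Ceratis is sister to the clade containing all other ingroup taxa, so it is the earliest-diverging (most basal) ingroup lineage.

Ceratis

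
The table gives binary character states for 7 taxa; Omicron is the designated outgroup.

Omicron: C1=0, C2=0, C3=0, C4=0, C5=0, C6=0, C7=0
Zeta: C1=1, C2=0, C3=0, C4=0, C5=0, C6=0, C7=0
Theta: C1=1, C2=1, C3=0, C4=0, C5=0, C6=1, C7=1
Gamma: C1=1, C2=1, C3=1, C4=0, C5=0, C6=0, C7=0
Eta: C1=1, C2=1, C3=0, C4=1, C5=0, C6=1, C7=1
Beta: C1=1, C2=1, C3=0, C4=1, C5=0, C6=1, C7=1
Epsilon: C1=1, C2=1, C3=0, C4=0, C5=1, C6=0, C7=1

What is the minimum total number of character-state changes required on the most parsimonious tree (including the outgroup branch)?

The outgroup has state '0' for every character, so '1' is the derived state throughout.
C1 (derived state '1') is shared by all ingroup taxa — unites the whole ingroup.
C2: derived state '1' in Beta, Epsilon, Eta, Gamma, and Theta only — synapomorphy for {Beta, Epsilon, Eta, Gamma, Theta}.
C3 (derived state '1') is unique to Gamma (autapomorphy; uninformative for grouping).
Only Beta and Eta show the derived state '1' for C4, supporting them as a clade.
C5 (derived state '1') is unique to Epsilon (autapomorphy; uninformative for grouping).
C6 (derived state '1') is shared by Beta, Eta, and Theta — a synapomorphy uniting that clade.
C7 (derived state '1') is shared by Beta, Epsilon, Eta, and Theta — a synapomorphy uniting that clade.
Most parsimonious ingroup topology: (Zeta,(((Theta,(Eta,Beta)),Epsilon),Gamma)).
Changes per character on this tree: C1: 1; C2: 1; C3: 1; C4: 1; C5: 1; C6: 1; C7: 1.
Total = 7.

7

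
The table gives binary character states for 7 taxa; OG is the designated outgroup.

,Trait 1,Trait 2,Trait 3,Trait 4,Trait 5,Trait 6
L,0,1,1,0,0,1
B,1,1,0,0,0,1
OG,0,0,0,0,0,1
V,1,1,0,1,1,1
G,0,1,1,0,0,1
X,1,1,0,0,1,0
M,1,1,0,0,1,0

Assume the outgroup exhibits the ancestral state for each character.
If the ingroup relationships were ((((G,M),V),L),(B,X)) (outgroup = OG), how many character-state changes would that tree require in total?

12

Map each character onto ((((G,M),V),L),(B,X)) (rooted by OG) and count the minimum state changes it requires (Fitch parsimony):
Trait 1: 3; Trait 2: 1; Trait 3: 2; Trait 4: 1; Trait 5: 3; Trait 6: 2.
Total tree length = 12.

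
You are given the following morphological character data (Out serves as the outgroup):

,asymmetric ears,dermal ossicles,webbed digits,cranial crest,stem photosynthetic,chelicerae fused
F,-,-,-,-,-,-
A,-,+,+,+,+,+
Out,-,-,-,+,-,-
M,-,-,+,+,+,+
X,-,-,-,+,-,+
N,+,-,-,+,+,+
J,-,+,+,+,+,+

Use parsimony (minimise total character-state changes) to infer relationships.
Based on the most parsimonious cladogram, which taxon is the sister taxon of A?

Character polarity is set by the outgroup: the derived state is whichever differs from the outgroup's state, so for cranial crest the derived state is '-', and for the remaining characters it is '+'.
asymmetric ears: derived state '+' in N only — an autapomorphy, so it tells us nothing about relationships among taxa.
dermal ossicles (derived state '+') is shared by A and J — a synapomorphy uniting that clade.
webbed digits: derived state '+' in A, J, and M only — synapomorphy for {A, J, M}.
cranial crest: derived state '-' in F only — an autapomorphy, so it tells us nothing about relationships among taxa.
stem photosynthetic (derived state '+') is shared by A, J, M, and N — a synapomorphy uniting that clade.
chelicerae fused (derived state '+') is shared by A, J, M, N, and X — a synapomorphy uniting that clade.
Most parsimonious ingroup topology: (((((A,J),M),N),X),F).
A and J form a cherry on this tree, so they are sister taxa.

J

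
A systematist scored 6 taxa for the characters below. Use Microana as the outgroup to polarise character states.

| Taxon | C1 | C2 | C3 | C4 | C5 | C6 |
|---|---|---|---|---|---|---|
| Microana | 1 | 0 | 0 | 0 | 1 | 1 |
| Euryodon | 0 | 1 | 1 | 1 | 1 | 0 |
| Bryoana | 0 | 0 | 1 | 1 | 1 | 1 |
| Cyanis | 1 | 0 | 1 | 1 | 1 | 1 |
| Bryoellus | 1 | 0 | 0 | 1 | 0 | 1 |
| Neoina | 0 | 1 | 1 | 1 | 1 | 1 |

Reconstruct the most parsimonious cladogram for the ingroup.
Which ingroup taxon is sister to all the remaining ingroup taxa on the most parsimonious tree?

Bryoellus

Character polarity is set by the outgroup: the derived state is whichever differs from the outgroup's state, so for C1, C5, C6 the derived state is '0', and for the remaining characters it is '1'.
C1 (derived state '0') is shared by Bryoana, Euryodon, and Neoina — a synapomorphy uniting that clade.
C2: derived state '1' in Euryodon and Neoina only — synapomorphy for {Euryodon, Neoina}.
C3 (derived state '1') is shared by Bryoana, Cyanis, Euryodon, and Neoina — a synapomorphy uniting that clade.
C4 (derived state '1') is shared by all ingroup taxa — unites the whole ingroup.
C5 (derived state '0') is unique to Bryoellus (autapomorphy; uninformative for grouping).
C6: derived state '0' in Euryodon only — an autapomorphy, so it tells us nothing about relationships among taxa.
Most parsimonious ingroup topology: ((((Euryodon,Neoina),Bryoana),Cyanis),Bryoellus).
Bryoellus is sister to the clade containing all other ingroup taxa, so it is the earliest-diverging (most basal) ingroup lineage.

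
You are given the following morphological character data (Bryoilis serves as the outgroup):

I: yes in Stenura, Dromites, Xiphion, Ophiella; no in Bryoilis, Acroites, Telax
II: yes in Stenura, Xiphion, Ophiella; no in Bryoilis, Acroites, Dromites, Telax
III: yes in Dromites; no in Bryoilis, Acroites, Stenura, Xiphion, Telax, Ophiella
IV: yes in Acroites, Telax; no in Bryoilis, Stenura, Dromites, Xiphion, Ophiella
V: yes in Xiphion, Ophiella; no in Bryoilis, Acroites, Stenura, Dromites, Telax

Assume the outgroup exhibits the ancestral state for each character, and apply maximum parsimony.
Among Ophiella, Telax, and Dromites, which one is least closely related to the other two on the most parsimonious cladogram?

Telax

The outgroup has state 'no' for every character, so 'yes' is the derived state throughout.
I (derived state 'yes') is shared by Dromites, Ophiella, Stenura, and Xiphion — a synapomorphy uniting that clade.
II (derived state 'yes') is shared by Ophiella, Stenura, and Xiphion — a synapomorphy uniting that clade.
III: derived state 'yes' in Dromites only — an autapomorphy, so it tells us nothing about relationships among taxa.
Only Acroites and Telax show the derived state 'yes' for IV, supporting them as a clade.
Only Ophiella and Xiphion show the derived state 'yes' for V, supporting them as a clade.
Most parsimonious ingroup topology: ((Acroites,Telax),((Stenura,(Xiphion,Ophiella)),Dromites)).
Ophiella and Dromites share a more recent common ancestor with each other than either does with Telax, so Telax is the least closely related of the three.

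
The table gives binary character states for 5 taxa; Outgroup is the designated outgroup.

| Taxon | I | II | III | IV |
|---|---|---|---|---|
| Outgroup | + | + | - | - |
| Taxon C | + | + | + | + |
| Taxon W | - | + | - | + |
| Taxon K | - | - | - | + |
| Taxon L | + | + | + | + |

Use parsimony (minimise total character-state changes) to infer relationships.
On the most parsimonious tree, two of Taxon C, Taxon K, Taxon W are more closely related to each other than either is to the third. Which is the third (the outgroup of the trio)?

Character polarity is set by the outgroup: the derived state is whichever differs from the outgroup's state, so for I, II the derived state is '-', and for the remaining characters it is '+'.
I: derived state '-' in Taxon K and Taxon W only — synapomorphy for {Taxon K, Taxon W}.
II: derived state '-' in Taxon K only — an autapomorphy, so it tells us nothing about relationships among taxa.
III (derived state '+') is shared by Taxon C and Taxon L — a synapomorphy uniting that clade.
IV (derived state '+') is shared by all ingroup taxa — unites the whole ingroup.
Most parsimonious ingroup topology: ((Taxon C,Taxon L),(Taxon W,Taxon K)).
Taxon K and Taxon W share a more recent common ancestor with each other than either does with Taxon C, so Taxon C is the least closely related of the three.

Taxon C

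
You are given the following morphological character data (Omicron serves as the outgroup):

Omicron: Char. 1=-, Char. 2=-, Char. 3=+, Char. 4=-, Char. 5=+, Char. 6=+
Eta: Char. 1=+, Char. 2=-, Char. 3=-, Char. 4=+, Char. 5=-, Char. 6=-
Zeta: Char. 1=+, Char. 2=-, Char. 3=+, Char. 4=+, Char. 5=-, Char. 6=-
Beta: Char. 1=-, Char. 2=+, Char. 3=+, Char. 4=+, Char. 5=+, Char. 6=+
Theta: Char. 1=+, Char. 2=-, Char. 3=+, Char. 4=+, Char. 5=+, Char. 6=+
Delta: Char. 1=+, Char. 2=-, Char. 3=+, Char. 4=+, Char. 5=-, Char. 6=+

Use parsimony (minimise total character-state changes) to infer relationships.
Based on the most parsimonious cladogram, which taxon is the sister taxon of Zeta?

Eta

Character polarity is set by the outgroup: the derived state is whichever differs from the outgroup's state, so for Char. 3, Char. 5, Char. 6 the derived state is '-', and for the remaining characters it is '+'.
Char. 1 (derived state '+') is shared by Delta, Eta, Theta, and Zeta — a synapomorphy uniting that clade.
Char. 2 (derived state '+') is unique to Beta (autapomorphy; uninformative for grouping).
Char. 3 (derived state '-') is unique to Eta (autapomorphy; uninformative for grouping).
All ingroup taxa share the derived state '+' for Char. 4; it defines the ingroup but does not resolve relationships within it.
Char. 5 (derived state '-') is shared by Delta, Eta, and Zeta — a synapomorphy uniting that clade.
Char. 6 (derived state '-') is shared by Eta and Zeta — a synapomorphy uniting that clade.
Most parsimonious ingroup topology: ((((Eta,Zeta),Delta),Theta),Beta).
Zeta and Eta form a cherry on this tree, so they are sister taxa.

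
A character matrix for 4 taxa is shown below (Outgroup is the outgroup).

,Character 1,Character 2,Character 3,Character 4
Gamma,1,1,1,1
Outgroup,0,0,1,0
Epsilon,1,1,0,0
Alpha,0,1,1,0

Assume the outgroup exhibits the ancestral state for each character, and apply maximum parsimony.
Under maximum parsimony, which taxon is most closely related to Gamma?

Character polarity is set by the outgroup: the derived state is whichever differs from the outgroup's state, so for Character 3 the derived state is '0', and for the remaining characters it is '1'.
Character 1 (derived state '1') is shared by Epsilon and Gamma — a synapomorphy uniting that clade.
All ingroup taxa share the derived state '1' for Character 2; it defines the ingroup but does not resolve relationships within it.
Character 3: derived state '0' in Epsilon only — an autapomorphy, so it tells us nothing about relationships among taxa.
Character 4: derived state '1' in Gamma only — an autapomorphy, so it tells us nothing about relationships among taxa.
Most parsimonious ingroup topology: ((Gamma,Epsilon),Alpha).
Gamma and Epsilon form a cherry on this tree, so they are sister taxa.

Epsilon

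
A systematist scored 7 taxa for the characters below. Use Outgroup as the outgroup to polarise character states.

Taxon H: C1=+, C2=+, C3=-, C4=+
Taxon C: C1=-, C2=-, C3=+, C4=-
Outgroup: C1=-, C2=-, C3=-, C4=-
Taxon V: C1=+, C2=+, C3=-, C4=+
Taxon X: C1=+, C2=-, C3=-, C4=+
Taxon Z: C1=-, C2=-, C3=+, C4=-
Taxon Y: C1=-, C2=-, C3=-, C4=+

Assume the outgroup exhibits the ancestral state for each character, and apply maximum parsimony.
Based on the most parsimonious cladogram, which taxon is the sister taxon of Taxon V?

Taxon H

The outgroup has state '-' for every character, so '+' is the derived state throughout.
C1: derived state '+' in Taxon H, Taxon V, and Taxon X only — synapomorphy for {Taxon H, Taxon V, Taxon X}.
Only Taxon H and Taxon V show the derived state '+' for C2, supporting them as a clade.
C3: derived state '+' in Taxon C and Taxon Z only — synapomorphy for {Taxon C, Taxon Z}.
C4 (derived state '+') is shared by Taxon H, Taxon V, Taxon X, and Taxon Y — a synapomorphy uniting that clade.
Most parsimonious ingroup topology: ((Taxon Z,Taxon C),((Taxon X,(Taxon H,Taxon V)),Taxon Y)).
Taxon V and Taxon H form a cherry on this tree, so they are sister taxa.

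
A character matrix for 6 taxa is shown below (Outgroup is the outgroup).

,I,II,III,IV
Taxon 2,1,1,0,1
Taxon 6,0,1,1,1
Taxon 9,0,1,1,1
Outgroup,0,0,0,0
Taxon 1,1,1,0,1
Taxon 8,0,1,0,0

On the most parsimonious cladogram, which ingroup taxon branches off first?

The outgroup has state '0' for every character, so '1' is the derived state throughout.
I: derived state '1' in Taxon 1 and Taxon 2 only — synapomorphy for {Taxon 1, Taxon 2}.
II (derived state '1') is shared by all ingroup taxa — unites the whole ingroup.
III: derived state '1' in Taxon 6 and Taxon 9 only — synapomorphy for {Taxon 6, Taxon 9}.
IV: derived state '1' in Taxon 1, Taxon 2, Taxon 6, and Taxon 9 only — synapomorphy for {Taxon 1, Taxon 2, Taxon 6, Taxon 9}.
Most parsimonious ingroup topology: (((Taxon 9,Taxon 6),(Taxon 1,Taxon 2)),Taxon 8).
Taxon 8 is sister to the clade containing all other ingroup taxa, so it is the earliest-diverging (most basal) ingroup lineage.

Taxon 8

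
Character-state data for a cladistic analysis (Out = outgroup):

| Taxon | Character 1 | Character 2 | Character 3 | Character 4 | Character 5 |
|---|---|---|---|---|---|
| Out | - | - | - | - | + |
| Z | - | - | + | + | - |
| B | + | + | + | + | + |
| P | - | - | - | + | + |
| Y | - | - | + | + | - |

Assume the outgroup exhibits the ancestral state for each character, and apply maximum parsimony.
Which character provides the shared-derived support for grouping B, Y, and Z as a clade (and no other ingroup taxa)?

Character polarity is set by the outgroup: the derived state is whichever differs from the outgroup's state, so for Character 5 the derived state is '-', and for the remaining characters it is '+'.
Character 1: derived state '+' in B only — an autapomorphy, so it tells us nothing about relationships among taxa.
Character 2: derived state '+' in B only — an autapomorphy, so it tells us nothing about relationships among taxa.
Character 3 (derived state '+') is shared by B, Y, and Z — a synapomorphy uniting that clade.
All ingroup taxa share the derived state '+' for Character 4; it defines the ingroup but does not resolve relationships within it.
Character 5 (derived state '-') is shared by Y and Z — a synapomorphy uniting that clade.
Most parsimonious ingroup topology: (((Z,Y),B),P).
The clade {B, Y, Z} is supported by Character 3: its derived state '+' occurs in exactly those taxa and in no other taxon (including the outgroup).

Character 3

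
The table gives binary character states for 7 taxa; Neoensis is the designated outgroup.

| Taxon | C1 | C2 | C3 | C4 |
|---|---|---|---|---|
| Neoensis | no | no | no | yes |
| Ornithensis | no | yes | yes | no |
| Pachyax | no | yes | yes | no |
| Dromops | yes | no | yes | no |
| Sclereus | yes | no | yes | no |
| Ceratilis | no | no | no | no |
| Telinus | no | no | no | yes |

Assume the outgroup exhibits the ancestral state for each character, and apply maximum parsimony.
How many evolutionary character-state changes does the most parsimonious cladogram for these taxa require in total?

4

Character polarity is set by the outgroup: the derived state is whichever differs from the outgroup's state, so for C4 the derived state is 'no', and for the remaining characters it is 'yes'.
C1: derived state 'yes' in Dromops and Sclereus only — synapomorphy for {Dromops, Sclereus}.
Only Ornithensis and Pachyax show the derived state 'yes' for C2, supporting them as a clade.
Only Dromops, Ornithensis, Pachyax, and Sclereus show the derived state 'yes' for C3, supporting them as a clade.
C4: derived state 'no' in Ceratilis, Dromops, Ornithensis, Pachyax, and Sclereus only — synapomorphy for {Ceratilis, Dromops, Ornithensis, Pachyax, Sclereus}.
Most parsimonious ingroup topology: ((((Ornithensis,Pachyax),(Dromops,Sclereus)),Ceratilis),Telinus).
Changes per character on this tree: C1: 1; C2: 1; C3: 1; C4: 1.
Total = 4.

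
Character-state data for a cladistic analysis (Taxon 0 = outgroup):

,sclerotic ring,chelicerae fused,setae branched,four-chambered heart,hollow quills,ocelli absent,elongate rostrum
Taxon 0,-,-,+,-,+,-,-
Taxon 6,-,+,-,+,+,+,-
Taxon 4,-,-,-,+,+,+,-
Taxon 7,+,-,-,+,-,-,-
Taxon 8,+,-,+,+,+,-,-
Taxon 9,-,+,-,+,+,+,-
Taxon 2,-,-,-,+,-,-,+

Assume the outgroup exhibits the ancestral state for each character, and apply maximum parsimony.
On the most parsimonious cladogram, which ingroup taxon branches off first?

Character polarity is set by the outgroup: the derived state is whichever differs from the outgroup's state, so for setae branched, hollow quills the derived state is '-', and for the remaining characters it is '+'.
sclerotic ring (state '+') occurs in Taxon 7 and Taxon 8 but conflicts with the nesting implied by the other characters — most parsimoniously interpreted as homoplasy.
chelicerae fused: derived state '+' in Taxon 6 and Taxon 9 only — synapomorphy for {Taxon 6, Taxon 9}.
Only Taxon 2, Taxon 4, Taxon 6, Taxon 7, and Taxon 9 show the derived state '-' for setae branched, supporting them as a clade.
All ingroup taxa share the derived state '+' for four-chambered heart; it defines the ingroup but does not resolve relationships within it.
hollow quills: derived state '-' in Taxon 2 and Taxon 7 only — synapomorphy for {Taxon 2, Taxon 7}.
Only Taxon 4, Taxon 6, and Taxon 9 show the derived state '+' for ocelli absent, supporting them as a clade.
elongate rostrum: derived state '+' in Taxon 2 only — an autapomorphy, so it tells us nothing about relationships among taxa.
Most parsimonious ingroup topology: ((((Taxon 6,Taxon 9),Taxon 4),(Taxon 7,Taxon 2)),Taxon 8).
Taxon 8 is sister to the clade containing all other ingroup taxa, so it is the earliest-diverging (most basal) ingroup lineage.

Taxon 8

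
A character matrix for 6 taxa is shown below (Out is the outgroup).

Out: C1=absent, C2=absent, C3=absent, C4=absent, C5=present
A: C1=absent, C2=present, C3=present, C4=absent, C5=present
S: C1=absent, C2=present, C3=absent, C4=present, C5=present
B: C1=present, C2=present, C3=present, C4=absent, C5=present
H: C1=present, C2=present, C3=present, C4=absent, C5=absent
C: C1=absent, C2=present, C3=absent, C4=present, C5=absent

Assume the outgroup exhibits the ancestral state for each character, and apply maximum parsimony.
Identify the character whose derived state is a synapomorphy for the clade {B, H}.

Character polarity is set by the outgroup: the derived state is whichever differs from the outgroup's state, so for C5 the derived state is 'absent', and for the remaining characters it is 'present'.
C1 (derived state 'present') is shared by B and H — a synapomorphy uniting that clade.
C2 (derived state 'present') is shared by all ingroup taxa — unites the whole ingroup.
Only A, B, and H show the derived state 'present' for C3, supporting them as a clade.
C4 (derived state 'present') is shared by C and S — a synapomorphy uniting that clade.
C5 (state 'absent') occurs in C and H but conflicts with the nesting implied by the other characters — most parsimoniously interpreted as homoplasy.
Most parsimonious ingroup topology: ((A,(B,H)),(S,C)).
The clade {B, H} is supported by C1: its derived state 'present' occurs in exactly those taxa and in no other taxon (including the outgroup).

C1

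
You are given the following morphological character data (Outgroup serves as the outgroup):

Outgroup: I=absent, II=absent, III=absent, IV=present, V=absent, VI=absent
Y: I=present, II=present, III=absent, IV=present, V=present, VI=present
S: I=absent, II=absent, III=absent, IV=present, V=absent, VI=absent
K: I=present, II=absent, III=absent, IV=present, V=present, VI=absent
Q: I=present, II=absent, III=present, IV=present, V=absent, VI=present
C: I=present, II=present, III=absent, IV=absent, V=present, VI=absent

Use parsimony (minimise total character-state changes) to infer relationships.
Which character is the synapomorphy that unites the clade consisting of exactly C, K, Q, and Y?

Character polarity is set by the outgroup: the derived state is whichever differs from the outgroup's state, so for IV the derived state is 'absent', and for the remaining characters it is 'present'.
Only C, K, Q, and Y show the derived state 'present' for I, supporting them as a clade.
II (derived state 'present') is shared by C and Y — a synapomorphy uniting that clade.
III: derived state 'present' in Q only — an autapomorphy, so it tells us nothing about relationships among taxa.
IV: derived state 'absent' in C only — an autapomorphy, so it tells us nothing about relationships among taxa.
Only C, K, and Y show the derived state 'present' for V, supporting them as a clade.
VI (state 'present') occurs in Q and Y but conflicts with the nesting implied by the other characters — most parsimoniously interpreted as homoplasy.
Most parsimonious ingroup topology: ((((Y,C),K),Q),S).
The clade {C, K, Q, Y} is supported by I: its derived state 'present' occurs in exactly those taxa and in no other taxon (including the outgroup).

I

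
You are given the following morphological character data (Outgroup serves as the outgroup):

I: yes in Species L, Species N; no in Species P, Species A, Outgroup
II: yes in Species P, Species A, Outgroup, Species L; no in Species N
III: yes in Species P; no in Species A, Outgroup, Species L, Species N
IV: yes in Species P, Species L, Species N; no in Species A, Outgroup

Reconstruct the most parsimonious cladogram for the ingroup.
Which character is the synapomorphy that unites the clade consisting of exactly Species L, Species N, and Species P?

Character polarity is set by the outgroup: the derived state is whichever differs from the outgroup's state, so for II the derived state is 'no', and for the remaining characters it is 'yes'.
I (derived state 'yes') is shared by Species L and Species N — a synapomorphy uniting that clade.
II: derived state 'no' in Species N only — an autapomorphy, so it tells us nothing about relationships among taxa.
III: derived state 'yes' in Species P only — an autapomorphy, so it tells us nothing about relationships among taxa.
Only Species L, Species N, and Species P show the derived state 'yes' for IV, supporting them as a clade.
Most parsimonious ingroup topology: (Species A,((Species N,Species L),Species P)).
The clade {Species L, Species N, Species P} is supported by IV: its derived state 'yes' occurs in exactly those taxa and in no other taxon (including the outgroup).

IV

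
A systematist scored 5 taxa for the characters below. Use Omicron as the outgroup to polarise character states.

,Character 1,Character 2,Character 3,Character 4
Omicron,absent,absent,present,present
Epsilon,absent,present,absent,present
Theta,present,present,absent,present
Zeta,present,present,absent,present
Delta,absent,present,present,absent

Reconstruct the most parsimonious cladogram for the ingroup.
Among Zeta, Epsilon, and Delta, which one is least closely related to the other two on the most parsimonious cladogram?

Delta

Character polarity is set by the outgroup: the derived state is whichever differs from the outgroup's state, so for Character 3, Character 4 the derived state is 'absent', and for the remaining characters it is 'present'.
Character 1 (derived state 'present') is shared by Theta and Zeta — a synapomorphy uniting that clade.
All ingroup taxa share the derived state 'present' for Character 2; it defines the ingroup but does not resolve relationships within it.
Character 3 (derived state 'absent') is shared by Epsilon, Theta, and Zeta — a synapomorphy uniting that clade.
Character 4 (derived state 'absent') is unique to Delta (autapomorphy; uninformative for grouping).
Most parsimonious ingroup topology: ((Epsilon,(Theta,Zeta)),Delta).
Epsilon and Zeta share a more recent common ancestor with each other than either does with Delta, so Delta is the least closely related of the three.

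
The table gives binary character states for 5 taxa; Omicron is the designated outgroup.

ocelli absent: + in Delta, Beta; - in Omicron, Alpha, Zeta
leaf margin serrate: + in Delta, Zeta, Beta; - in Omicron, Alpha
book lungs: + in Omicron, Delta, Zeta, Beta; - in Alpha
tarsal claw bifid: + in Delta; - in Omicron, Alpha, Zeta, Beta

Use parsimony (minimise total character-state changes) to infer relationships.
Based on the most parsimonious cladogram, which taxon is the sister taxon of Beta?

Delta

Character polarity is set by the outgroup: the derived state is whichever differs from the outgroup's state, so for book lungs the derived state is '-', and for the remaining characters it is '+'.
ocelli absent: derived state '+' in Beta and Delta only — synapomorphy for {Beta, Delta}.
leaf margin serrate: derived state '+' in Beta, Delta, and Zeta only — synapomorphy for {Beta, Delta, Zeta}.
book lungs (derived state '-') is unique to Alpha (autapomorphy; uninformative for grouping).
tarsal claw bifid (derived state '+') is unique to Delta (autapomorphy; uninformative for grouping).
Most parsimonious ingroup topology: (((Delta,Beta),Zeta),Alpha).
Beta and Delta form a cherry on this tree, so they are sister taxa.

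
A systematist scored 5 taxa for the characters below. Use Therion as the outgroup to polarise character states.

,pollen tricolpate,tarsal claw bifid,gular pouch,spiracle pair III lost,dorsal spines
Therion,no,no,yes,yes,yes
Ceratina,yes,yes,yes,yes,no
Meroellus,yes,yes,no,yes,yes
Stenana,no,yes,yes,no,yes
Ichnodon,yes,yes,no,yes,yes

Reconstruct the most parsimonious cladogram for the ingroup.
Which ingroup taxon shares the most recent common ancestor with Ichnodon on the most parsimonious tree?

Character polarity is set by the outgroup: the derived state is whichever differs from the outgroup's state, so for gular pouch, spiracle pair III lost, dorsal spines the derived state is 'no', and for the remaining characters it is 'yes'.
Only Ceratina, Ichnodon, and Meroellus show the derived state 'yes' for pollen tricolpate, supporting them as a clade.
tarsal claw bifid (derived state 'yes') is shared by all ingroup taxa — unites the whole ingroup.
gular pouch: derived state 'no' in Ichnodon and Meroellus only — synapomorphy for {Ichnodon, Meroellus}.
spiracle pair III lost: derived state 'no' in Stenana only — an autapomorphy, so it tells us nothing about relationships among taxa.
dorsal spines (derived state 'no') is unique to Ceratina (autapomorphy; uninformative for grouping).
Most parsimonious ingroup topology: ((Ceratina,(Meroellus,Ichnodon)),Stenana).
Ichnodon and Meroellus form a cherry on this tree, so they are sister taxa.

Meroellus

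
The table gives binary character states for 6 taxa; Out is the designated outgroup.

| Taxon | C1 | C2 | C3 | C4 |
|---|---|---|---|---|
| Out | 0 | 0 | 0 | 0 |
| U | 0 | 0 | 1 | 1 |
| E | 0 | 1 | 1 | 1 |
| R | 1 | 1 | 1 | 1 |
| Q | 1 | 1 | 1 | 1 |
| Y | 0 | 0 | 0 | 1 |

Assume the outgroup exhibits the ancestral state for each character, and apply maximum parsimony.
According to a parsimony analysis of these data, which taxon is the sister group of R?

Q

The outgroup has state '0' for every character, so '1' is the derived state throughout.
C1: derived state '1' in Q and R only — synapomorphy for {Q, R}.
C2: derived state '1' in E, Q, and R only — synapomorphy for {E, Q, R}.
Only E, Q, R, and U show the derived state '1' for C3, supporting them as a clade.
C4 (derived state '1') is shared by all ingroup taxa — unites the whole ingroup.
Most parsimonious ingroup topology: ((U,(E,(R,Q))),Y).
R and Q form a cherry on this tree, so they are sister taxa.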